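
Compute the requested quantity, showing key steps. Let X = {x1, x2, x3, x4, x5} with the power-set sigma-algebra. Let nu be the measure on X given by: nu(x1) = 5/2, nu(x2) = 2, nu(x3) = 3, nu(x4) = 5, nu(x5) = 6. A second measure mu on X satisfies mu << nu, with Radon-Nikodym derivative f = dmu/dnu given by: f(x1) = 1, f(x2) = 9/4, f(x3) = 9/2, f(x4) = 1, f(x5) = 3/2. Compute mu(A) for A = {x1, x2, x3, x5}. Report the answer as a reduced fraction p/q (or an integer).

By the defining property of the Radon-Nikodym derivative, for every measurable set A,
  mu(A) = integral_A f dnu.
Since nu is a discrete measure concentrated on the atoms of X, the integral over A reduces to the sum
  mu(A) = sum_{x in A} f(x) * nu({x}).
Computing each term:
  x1: f(x1) * nu(x1) = 1 * 5/2 = 5/2.
  x2: f(x2) * nu(x2) = 9/4 * 2 = 9/2.
  x3: f(x3) * nu(x3) = 9/2 * 3 = 27/2.
  x5: f(x5) * nu(x5) = 3/2 * 6 = 9.
Summing: mu(A) = 5/2 + 9/2 + 27/2 + 9 = 59/2.

59/2


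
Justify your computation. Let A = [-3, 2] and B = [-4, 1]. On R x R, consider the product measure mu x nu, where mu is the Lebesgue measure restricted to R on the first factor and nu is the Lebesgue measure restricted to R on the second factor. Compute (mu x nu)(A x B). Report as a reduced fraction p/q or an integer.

For a measurable rectangle A x B, the product measure satisfies
  (mu x nu)(A x B) = mu(A) * nu(B).
  mu(A) = 5.
  nu(B) = 5.
  (mu x nu)(A x B) = 5 * 5 = 25.

25


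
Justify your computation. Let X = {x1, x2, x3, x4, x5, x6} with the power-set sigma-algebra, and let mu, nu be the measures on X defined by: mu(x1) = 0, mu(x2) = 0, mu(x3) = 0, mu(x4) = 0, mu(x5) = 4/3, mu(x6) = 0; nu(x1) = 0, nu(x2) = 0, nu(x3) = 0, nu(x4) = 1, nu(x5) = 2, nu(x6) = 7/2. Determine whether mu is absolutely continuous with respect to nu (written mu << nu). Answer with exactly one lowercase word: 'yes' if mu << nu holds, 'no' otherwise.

mu << nu means: every nu-null measurable set is also mu-null; equivalently, for every atom x, if nu({x}) = 0 then mu({x}) = 0.
Checking each atom:
  x1: nu = 0, mu = 0 -> consistent with mu << nu.
  x2: nu = 0, mu = 0 -> consistent with mu << nu.
  x3: nu = 0, mu = 0 -> consistent with mu << nu.
  x4: nu = 1 > 0 -> no constraint.
  x5: nu = 2 > 0 -> no constraint.
  x6: nu = 7/2 > 0 -> no constraint.
No atom violates the condition. Therefore mu << nu.

yes


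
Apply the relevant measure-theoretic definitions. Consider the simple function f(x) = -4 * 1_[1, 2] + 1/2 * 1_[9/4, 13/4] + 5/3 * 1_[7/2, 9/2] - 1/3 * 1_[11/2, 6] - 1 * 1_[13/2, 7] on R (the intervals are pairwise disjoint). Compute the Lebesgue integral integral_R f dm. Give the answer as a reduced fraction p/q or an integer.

For a simple function f = sum_i c_i * 1_{A_i} with disjoint A_i,
  integral f dm = sum_i c_i * m(A_i).
Lengths of the A_i:
  m(A_1) = 2 - 1 = 1.
  m(A_2) = 13/4 - 9/4 = 1.
  m(A_3) = 9/2 - 7/2 = 1.
  m(A_4) = 6 - 11/2 = 1/2.
  m(A_5) = 7 - 13/2 = 1/2.
Contributions c_i * m(A_i):
  (-4) * (1) = -4.
  (1/2) * (1) = 1/2.
  (5/3) * (1) = 5/3.
  (-1/3) * (1/2) = -1/6.
  (-1) * (1/2) = -1/2.
Total: -4 + 1/2 + 5/3 - 1/6 - 1/2 = -5/2.

-5/2


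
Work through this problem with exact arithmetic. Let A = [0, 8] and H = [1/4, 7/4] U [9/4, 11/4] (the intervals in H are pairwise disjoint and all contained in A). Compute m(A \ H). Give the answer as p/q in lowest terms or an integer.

The ambient interval has length m(A) = 8 - 0 = 8.
Since the holes are disjoint and sit inside A, by finite additivity
  m(H) = sum_i (b_i - a_i), and m(A \ H) = m(A) - m(H).
Computing the hole measures:
  m(H_1) = 7/4 - 1/4 = 3/2.
  m(H_2) = 11/4 - 9/4 = 1/2.
Summed: m(H) = 3/2 + 1/2 = 2.
So m(A \ H) = 8 - 2 = 6.

6


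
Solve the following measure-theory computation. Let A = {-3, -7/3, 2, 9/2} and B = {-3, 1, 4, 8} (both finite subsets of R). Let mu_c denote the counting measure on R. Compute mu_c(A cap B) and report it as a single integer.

Counting measure on a finite set equals cardinality. mu_c(A cap B) = |A cap B| (elements appearing in both).
Enumerating the elements of A that also lie in B gives 1 element(s).
So mu_c(A cap B) = 1.

1


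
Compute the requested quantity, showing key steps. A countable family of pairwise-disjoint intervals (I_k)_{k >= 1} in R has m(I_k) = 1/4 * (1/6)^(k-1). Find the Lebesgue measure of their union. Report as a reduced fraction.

By countable additivity of the Lebesgue measure on pairwise disjoint measurable sets,
  m(union_{k >= 1} I_k) = sum_{k >= 1} m(I_k) = sum_{k >= 1} a * r^(k-1),
  with a = 1/4 and r = 1/6.
Since 0 < r = 1/6 < 1, the geometric series converges:
  sum_{k >= 1} a * r^(k-1) = a / (1 - r).
  = 1/4 / (1 - 1/6)
  = 1/4 / (5/6)
  = 3/10.

3/10


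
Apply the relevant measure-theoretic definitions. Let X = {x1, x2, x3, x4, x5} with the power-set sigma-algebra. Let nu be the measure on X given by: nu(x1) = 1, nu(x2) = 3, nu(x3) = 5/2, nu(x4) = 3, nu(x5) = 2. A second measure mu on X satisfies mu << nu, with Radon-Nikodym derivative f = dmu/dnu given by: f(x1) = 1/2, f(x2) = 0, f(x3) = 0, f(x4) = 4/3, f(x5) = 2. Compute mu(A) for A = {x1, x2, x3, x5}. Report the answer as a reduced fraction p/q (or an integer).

By the defining property of the Radon-Nikodym derivative, for every measurable set A,
  mu(A) = integral_A f dnu.
Since nu is a discrete measure concentrated on the atoms of X, the integral over A reduces to the sum
  mu(A) = sum_{x in A} f(x) * nu({x}).
Computing each term:
  x1: f(x1) * nu(x1) = 1/2 * 1 = 1/2.
  x2: f(x2) * nu(x2) = 0 * 3 = 0.
  x3: f(x3) * nu(x3) = 0 * 5/2 = 0.
  x5: f(x5) * nu(x5) = 2 * 2 = 4.
Summing: mu(A) = 1/2 + 0 + 0 + 4 = 9/2.

9/2


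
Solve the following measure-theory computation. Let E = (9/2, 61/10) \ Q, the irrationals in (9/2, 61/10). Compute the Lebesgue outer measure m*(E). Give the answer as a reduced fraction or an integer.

The interval I = (9/2, 61/10) has m(I) = 61/10 - 9/2 = 8/5 (endpoints are measure-zero, so open/closed/half-open agree). Write I = (I cap Q) u (I \ Q). The rationals in I are countable, so m*(I cap Q) = 0 (cover each rational by intervals whose total length is arbitrarily small). By countable subadditivity m*(I) <= m*(I cap Q) + m*(I \ Q), hence m*(I \ Q) >= m(I) = 8/5. The reverse inequality m*(I \ Q) <= m*(I) = 8/5 is trivial since (I \ Q) is a subset of I. Therefore m*(I \ Q) = 8/5.

8/5


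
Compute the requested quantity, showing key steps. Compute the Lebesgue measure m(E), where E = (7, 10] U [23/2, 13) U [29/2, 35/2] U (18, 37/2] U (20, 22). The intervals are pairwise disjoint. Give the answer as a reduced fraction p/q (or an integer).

For pairwise disjoint intervals, m(union_i I_i) = sum_i m(I_i),
and m is invariant under swapping open/closed endpoints (single points have measure 0).
So m(E) = sum_i (b_i - a_i).
  I_1 has length 10 - 7 = 3.
  I_2 has length 13 - 23/2 = 3/2.
  I_3 has length 35/2 - 29/2 = 3.
  I_4 has length 37/2 - 18 = 1/2.
  I_5 has length 22 - 20 = 2.
Summing:
  m(E) = 3 + 3/2 + 3 + 1/2 + 2 = 10.

10


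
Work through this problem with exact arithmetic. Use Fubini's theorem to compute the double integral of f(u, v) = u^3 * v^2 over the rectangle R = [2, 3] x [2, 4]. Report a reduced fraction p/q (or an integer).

f(u, v) is a tensor product of a function of u and a function of v, and both factors are bounded continuous (hence Lebesgue integrable) on the rectangle, so Fubini's theorem applies:
  integral_R f d(m x m) = (integral_a1^b1 u^3 du) * (integral_a2^b2 v^2 dv).
Inner integral in u: integral_{2}^{3} u^3 du = (3^4 - 2^4)/4
  = 65/4.
Inner integral in v: integral_{2}^{4} v^2 dv = (4^3 - 2^3)/3
  = 56/3.
Product: (65/4) * (56/3) = 910/3.

910/3


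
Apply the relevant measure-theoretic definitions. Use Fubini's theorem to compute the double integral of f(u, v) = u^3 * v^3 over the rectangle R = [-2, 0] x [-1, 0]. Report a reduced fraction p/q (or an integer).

f(u, v) is a tensor product of a function of u and a function of v, and both factors are bounded continuous (hence Lebesgue integrable) on the rectangle, so Fubini's theorem applies:
  integral_R f d(m x m) = (integral_a1^b1 u^3 du) * (integral_a2^b2 v^3 dv).
Inner integral in u: integral_{-2}^{0} u^3 du = (0^4 - (-2)^4)/4
  = -4.
Inner integral in v: integral_{-1}^{0} v^3 dv = (0^4 - (-1)^4)/4
  = -1/4.
Product: (-4) * (-1/4) = 1.

1


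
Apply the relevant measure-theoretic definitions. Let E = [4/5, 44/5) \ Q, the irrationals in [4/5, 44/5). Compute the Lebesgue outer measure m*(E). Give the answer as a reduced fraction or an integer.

The interval I = [4/5, 44/5) has m(I) = 44/5 - 4/5 = 8 (endpoints are measure-zero, so open/closed/half-open agree). Write I = (I cap Q) u (I \ Q). The rationals in I are countable, so m*(I cap Q) = 0 (cover each rational by intervals whose total length is arbitrarily small). By countable subadditivity m*(I) <= m*(I cap Q) + m*(I \ Q), hence m*(I \ Q) >= m(I) = 8. The reverse inequality m*(I \ Q) <= m*(I) = 8 is trivial since (I \ Q) is a subset of I. Therefore m*(I \ Q) = 8.

8


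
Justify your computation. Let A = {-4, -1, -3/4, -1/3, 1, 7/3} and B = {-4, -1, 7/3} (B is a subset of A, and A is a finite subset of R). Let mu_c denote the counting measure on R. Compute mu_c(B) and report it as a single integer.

Counting measure assigns mu_c(E) = |E| (number of elements) when E is finite.
B has 3 element(s), so mu_c(B) = 3.

3


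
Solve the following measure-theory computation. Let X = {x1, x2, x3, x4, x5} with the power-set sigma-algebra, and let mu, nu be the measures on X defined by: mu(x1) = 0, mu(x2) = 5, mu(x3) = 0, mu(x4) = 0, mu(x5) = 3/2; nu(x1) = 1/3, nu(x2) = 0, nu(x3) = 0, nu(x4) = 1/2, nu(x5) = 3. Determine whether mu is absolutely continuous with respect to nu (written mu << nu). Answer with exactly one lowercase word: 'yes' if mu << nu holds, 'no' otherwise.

mu << nu means: every nu-null measurable set is also mu-null; equivalently, for every atom x, if nu({x}) = 0 then mu({x}) = 0.
Checking each atom:
  x1: nu = 1/3 > 0 -> no constraint.
  x2: nu = 0, mu = 5 > 0 -> violates mu << nu.
  x3: nu = 0, mu = 0 -> consistent with mu << nu.
  x4: nu = 1/2 > 0 -> no constraint.
  x5: nu = 3 > 0 -> no constraint.
The atom(s) x2 violate the condition (nu = 0 but mu > 0). Therefore mu is NOT absolutely continuous w.r.t. nu.

no


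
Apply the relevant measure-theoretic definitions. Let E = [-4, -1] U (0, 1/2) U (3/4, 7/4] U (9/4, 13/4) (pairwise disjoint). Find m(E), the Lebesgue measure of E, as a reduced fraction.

For pairwise disjoint intervals, m(union_i I_i) = sum_i m(I_i),
and m is invariant under swapping open/closed endpoints (single points have measure 0).
So m(E) = sum_i (b_i - a_i).
  I_1 has length -1 - (-4) = 3.
  I_2 has length 1/2 - 0 = 1/2.
  I_3 has length 7/4 - 3/4 = 1.
  I_4 has length 13/4 - 9/4 = 1.
Summing:
  m(E) = 3 + 1/2 + 1 + 1 = 11/2.

11/2


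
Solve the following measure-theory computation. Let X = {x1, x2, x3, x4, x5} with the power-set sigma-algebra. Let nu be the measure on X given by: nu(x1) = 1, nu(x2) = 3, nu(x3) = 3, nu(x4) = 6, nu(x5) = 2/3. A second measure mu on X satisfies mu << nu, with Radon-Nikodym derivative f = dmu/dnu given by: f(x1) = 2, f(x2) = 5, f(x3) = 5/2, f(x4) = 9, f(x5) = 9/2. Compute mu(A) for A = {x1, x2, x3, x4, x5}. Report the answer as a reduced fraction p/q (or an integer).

By the defining property of the Radon-Nikodym derivative, for every measurable set A,
  mu(A) = integral_A f dnu.
Since nu is a discrete measure concentrated on the atoms of X, the integral over A reduces to the sum
  mu(A) = sum_{x in A} f(x) * nu({x}).
Computing each term:
  x1: f(x1) * nu(x1) = 2 * 1 = 2.
  x2: f(x2) * nu(x2) = 5 * 3 = 15.
  x3: f(x3) * nu(x3) = 5/2 * 3 = 15/2.
  x4: f(x4) * nu(x4) = 9 * 6 = 54.
  x5: f(x5) * nu(x5) = 9/2 * 2/3 = 3.
Summing: mu(A) = 2 + 15 + 15/2 + 54 + 3 = 163/2.

163/2


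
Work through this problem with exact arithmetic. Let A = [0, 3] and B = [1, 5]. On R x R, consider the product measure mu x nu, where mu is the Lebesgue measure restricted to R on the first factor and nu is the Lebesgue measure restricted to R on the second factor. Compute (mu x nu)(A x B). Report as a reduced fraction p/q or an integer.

For a measurable rectangle A x B, the product measure satisfies
  (mu x nu)(A x B) = mu(A) * nu(B).
  mu(A) = 3.
  nu(B) = 4.
  (mu x nu)(A x B) = 3 * 4 = 12.

12


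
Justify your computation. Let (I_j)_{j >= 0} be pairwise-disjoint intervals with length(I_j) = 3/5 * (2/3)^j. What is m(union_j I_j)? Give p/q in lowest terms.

By countable additivity of the Lebesgue measure on pairwise disjoint measurable sets,
  m(union_{j >= 0} I_j) = sum_{j >= 0} m(I_j) = sum_{j >= 0} a * r^j,
  with a = 3/5 and r = 2/3.
Since 0 < r = 2/3 < 1, the geometric series converges:
  sum_{j >= 0} a * r^j = a / (1 - r).
  = 3/5 / (1 - 2/3)
  = 3/5 / (1/3)
  = 9/5.

9/5


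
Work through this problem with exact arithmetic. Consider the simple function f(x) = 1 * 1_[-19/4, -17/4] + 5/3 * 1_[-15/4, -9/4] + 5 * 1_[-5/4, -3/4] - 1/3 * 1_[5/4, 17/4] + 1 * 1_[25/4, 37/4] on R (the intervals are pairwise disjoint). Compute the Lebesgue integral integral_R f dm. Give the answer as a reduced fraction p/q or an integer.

For a simple function f = sum_i c_i * 1_{A_i} with disjoint A_i,
  integral f dm = sum_i c_i * m(A_i).
Lengths of the A_i:
  m(A_1) = -17/4 - (-19/4) = 1/2.
  m(A_2) = -9/4 - (-15/4) = 3/2.
  m(A_3) = -3/4 - (-5/4) = 1/2.
  m(A_4) = 17/4 - 5/4 = 3.
  m(A_5) = 37/4 - 25/4 = 3.
Contributions c_i * m(A_i):
  (1) * (1/2) = 1/2.
  (5/3) * (3/2) = 5/2.
  (5) * (1/2) = 5/2.
  (-1/3) * (3) = -1.
  (1) * (3) = 3.
Total: 1/2 + 5/2 + 5/2 - 1 + 3 = 15/2.

15/2


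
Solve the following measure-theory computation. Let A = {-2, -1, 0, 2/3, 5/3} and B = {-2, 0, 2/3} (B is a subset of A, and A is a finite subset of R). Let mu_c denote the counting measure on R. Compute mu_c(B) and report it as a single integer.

Counting measure assigns mu_c(E) = |E| (number of elements) when E is finite.
B has 3 element(s), so mu_c(B) = 3.

3


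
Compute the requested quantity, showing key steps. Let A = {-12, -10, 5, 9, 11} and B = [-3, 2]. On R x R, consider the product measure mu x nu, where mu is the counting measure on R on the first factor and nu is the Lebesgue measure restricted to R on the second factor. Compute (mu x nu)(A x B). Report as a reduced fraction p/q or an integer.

For a measurable rectangle A x B, the product measure satisfies
  (mu x nu)(A x B) = mu(A) * nu(B).
  mu(A) = 5.
  nu(B) = 5.
  (mu x nu)(A x B) = 5 * 5 = 25.

25


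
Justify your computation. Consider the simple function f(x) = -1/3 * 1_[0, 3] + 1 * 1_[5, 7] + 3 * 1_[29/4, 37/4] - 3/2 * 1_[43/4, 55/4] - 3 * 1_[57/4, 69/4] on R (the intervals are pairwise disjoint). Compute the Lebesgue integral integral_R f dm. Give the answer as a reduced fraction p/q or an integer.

For a simple function f = sum_i c_i * 1_{A_i} with disjoint A_i,
  integral f dm = sum_i c_i * m(A_i).
Lengths of the A_i:
  m(A_1) = 3 - 0 = 3.
  m(A_2) = 7 - 5 = 2.
  m(A_3) = 37/4 - 29/4 = 2.
  m(A_4) = 55/4 - 43/4 = 3.
  m(A_5) = 69/4 - 57/4 = 3.
Contributions c_i * m(A_i):
  (-1/3) * (3) = -1.
  (1) * (2) = 2.
  (3) * (2) = 6.
  (-3/2) * (3) = -9/2.
  (-3) * (3) = -9.
Total: -1 + 2 + 6 - 9/2 - 9 = -13/2.

-13/2


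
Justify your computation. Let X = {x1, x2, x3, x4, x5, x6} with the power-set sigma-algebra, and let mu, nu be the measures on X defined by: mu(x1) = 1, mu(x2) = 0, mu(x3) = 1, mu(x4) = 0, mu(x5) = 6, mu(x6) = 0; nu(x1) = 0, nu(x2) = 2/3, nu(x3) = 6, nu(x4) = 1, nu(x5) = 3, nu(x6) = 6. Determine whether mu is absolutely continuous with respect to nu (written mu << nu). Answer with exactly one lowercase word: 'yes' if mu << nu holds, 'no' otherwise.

mu << nu means: every nu-null measurable set is also mu-null; equivalently, for every atom x, if nu({x}) = 0 then mu({x}) = 0.
Checking each atom:
  x1: nu = 0, mu = 1 > 0 -> violates mu << nu.
  x2: nu = 2/3 > 0 -> no constraint.
  x3: nu = 6 > 0 -> no constraint.
  x4: nu = 1 > 0 -> no constraint.
  x5: nu = 3 > 0 -> no constraint.
  x6: nu = 6 > 0 -> no constraint.
The atom(s) x1 violate the condition (nu = 0 but mu > 0). Therefore mu is NOT absolutely continuous w.r.t. nu.

no


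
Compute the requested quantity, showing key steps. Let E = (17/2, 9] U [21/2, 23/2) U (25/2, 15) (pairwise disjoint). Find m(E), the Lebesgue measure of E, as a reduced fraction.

For pairwise disjoint intervals, m(union_i I_i) = sum_i m(I_i),
and m is invariant under swapping open/closed endpoints (single points have measure 0).
So m(E) = sum_i (b_i - a_i).
  I_1 has length 9 - 17/2 = 1/2.
  I_2 has length 23/2 - 21/2 = 1.
  I_3 has length 15 - 25/2 = 5/2.
Summing:
  m(E) = 1/2 + 1 + 5/2 = 4.

4


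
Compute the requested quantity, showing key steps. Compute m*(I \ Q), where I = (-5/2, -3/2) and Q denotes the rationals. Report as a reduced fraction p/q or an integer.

The interval I = (-5/2, -3/2) has m(I) = -3/2 - (-5/2) = 1 (endpoints are measure-zero, so open/closed/half-open agree). Write I = (I cap Q) u (I \ Q). The rationals in I are countable, so m*(I cap Q) = 0 (cover each rational by intervals whose total length is arbitrarily small). By countable subadditivity m*(I) <= m*(I cap Q) + m*(I \ Q), hence m*(I \ Q) >= m(I) = 1. The reverse inequality m*(I \ Q) <= m*(I) = 1 is trivial since (I \ Q) is a subset of I. Therefore m*(I \ Q) = 1.

1


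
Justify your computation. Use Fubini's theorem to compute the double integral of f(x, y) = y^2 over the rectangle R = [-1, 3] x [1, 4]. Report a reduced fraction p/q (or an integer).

f(x, y) is a tensor product of a function of x and a function of y, and both factors are bounded continuous (hence Lebesgue integrable) on the rectangle, so Fubini's theorem applies:
  integral_R f d(m x m) = (integral_a1^b1 1 dx) * (integral_a2^b2 y^2 dy).
Inner integral in x: integral_{-1}^{3} 1 dx = (3^1 - (-1)^1)/1
  = 4.
Inner integral in y: integral_{1}^{4} y^2 dy = (4^3 - 1^3)/3
  = 21.
Product: (4) * (21) = 84.

84


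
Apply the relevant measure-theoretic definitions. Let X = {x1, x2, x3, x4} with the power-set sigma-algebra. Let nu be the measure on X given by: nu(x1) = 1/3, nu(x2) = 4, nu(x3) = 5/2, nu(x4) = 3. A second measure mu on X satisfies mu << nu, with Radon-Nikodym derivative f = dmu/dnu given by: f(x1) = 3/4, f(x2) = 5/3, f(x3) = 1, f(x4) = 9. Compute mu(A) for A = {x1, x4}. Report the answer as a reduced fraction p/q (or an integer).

By the defining property of the Radon-Nikodym derivative, for every measurable set A,
  mu(A) = integral_A f dnu.
Since nu is a discrete measure concentrated on the atoms of X, the integral over A reduces to the sum
  mu(A) = sum_{x in A} f(x) * nu({x}).
Computing each term:
  x1: f(x1) * nu(x1) = 3/4 * 1/3 = 1/4.
  x4: f(x4) * nu(x4) = 9 * 3 = 27.
Summing: mu(A) = 1/4 + 27 = 109/4.

109/4


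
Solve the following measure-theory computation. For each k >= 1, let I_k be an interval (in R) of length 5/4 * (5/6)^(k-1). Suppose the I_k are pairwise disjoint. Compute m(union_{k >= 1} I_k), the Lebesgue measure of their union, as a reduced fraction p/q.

By countable additivity of the Lebesgue measure on pairwise disjoint measurable sets,
  m(union_{k >= 1} I_k) = sum_{k >= 1} m(I_k) = sum_{k >= 1} a * r^(k-1),
  with a = 5/4 and r = 5/6.
Since 0 < r = 5/6 < 1, the geometric series converges:
  sum_{k >= 1} a * r^(k-1) = a / (1 - r).
  = 5/4 / (1 - 5/6)
  = 5/4 / (1/6)
  = 15/2.

15/2


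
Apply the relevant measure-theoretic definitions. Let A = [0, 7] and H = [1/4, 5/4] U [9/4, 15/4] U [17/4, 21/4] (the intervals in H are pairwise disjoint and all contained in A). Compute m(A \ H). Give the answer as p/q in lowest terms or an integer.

The ambient interval has length m(A) = 7 - 0 = 7.
Since the holes are disjoint and sit inside A, by finite additivity
  m(H) = sum_i (b_i - a_i), and m(A \ H) = m(A) - m(H).
Computing the hole measures:
  m(H_1) = 5/4 - 1/4 = 1.
  m(H_2) = 15/4 - 9/4 = 3/2.
  m(H_3) = 21/4 - 17/4 = 1.
Summed: m(H) = 1 + 3/2 + 1 = 7/2.
So m(A \ H) = 7 - 7/2 = 7/2.

7/2


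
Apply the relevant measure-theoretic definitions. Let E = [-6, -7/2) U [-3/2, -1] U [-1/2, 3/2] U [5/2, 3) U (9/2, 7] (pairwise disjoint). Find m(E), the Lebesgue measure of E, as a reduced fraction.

For pairwise disjoint intervals, m(union_i I_i) = sum_i m(I_i),
and m is invariant under swapping open/closed endpoints (single points have measure 0).
So m(E) = sum_i (b_i - a_i).
  I_1 has length -7/2 - (-6) = 5/2.
  I_2 has length -1 - (-3/2) = 1/2.
  I_3 has length 3/2 - (-1/2) = 2.
  I_4 has length 3 - 5/2 = 1/2.
  I_5 has length 7 - 9/2 = 5/2.
Summing:
  m(E) = 5/2 + 1/2 + 2 + 1/2 + 5/2 = 8.

8


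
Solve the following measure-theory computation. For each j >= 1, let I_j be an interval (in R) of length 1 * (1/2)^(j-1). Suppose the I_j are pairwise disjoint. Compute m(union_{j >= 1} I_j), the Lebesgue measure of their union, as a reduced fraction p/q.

By countable additivity of the Lebesgue measure on pairwise disjoint measurable sets,
  m(union_{j >= 1} I_j) = sum_{j >= 1} m(I_j) = sum_{j >= 1} a * r^(j-1),
  with a = 1 and r = 1/2.
Since 0 < r = 1/2 < 1, the geometric series converges:
  sum_{j >= 1} a * r^(j-1) = a / (1 - r).
  = 1 / (1 - 1/2)
  = 1 / (1/2)
  = 2.

2


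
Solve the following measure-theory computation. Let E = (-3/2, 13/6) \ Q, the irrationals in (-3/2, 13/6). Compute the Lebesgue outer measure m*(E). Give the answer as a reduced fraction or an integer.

The interval I = (-3/2, 13/6) has m(I) = 13/6 - (-3/2) = 11/3 (endpoints are measure-zero, so open/closed/half-open agree). Write I = (I cap Q) u (I \ Q). The rationals in I are countable, so m*(I cap Q) = 0 (cover each rational by intervals whose total length is arbitrarily small). By countable subadditivity m*(I) <= m*(I cap Q) + m*(I \ Q), hence m*(I \ Q) >= m(I) = 11/3. The reverse inequality m*(I \ Q) <= m*(I) = 11/3 is trivial since (I \ Q) is a subset of I. Therefore m*(I \ Q) = 11/3.

11/3


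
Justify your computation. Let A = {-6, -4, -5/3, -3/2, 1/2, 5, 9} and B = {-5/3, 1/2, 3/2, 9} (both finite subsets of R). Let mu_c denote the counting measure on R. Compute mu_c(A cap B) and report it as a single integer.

Counting measure on a finite set equals cardinality. mu_c(A cap B) = |A cap B| (elements appearing in both).
Enumerating the elements of A that also lie in B gives 3 element(s).
So mu_c(A cap B) = 3.

3


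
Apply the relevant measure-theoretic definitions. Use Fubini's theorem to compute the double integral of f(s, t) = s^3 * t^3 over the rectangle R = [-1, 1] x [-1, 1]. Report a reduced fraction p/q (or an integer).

f(s, t) is a tensor product of a function of s and a function of t, and both factors are bounded continuous (hence Lebesgue integrable) on the rectangle, so Fubini's theorem applies:
  integral_R f d(m x m) = (integral_a1^b1 s^3 ds) * (integral_a2^b2 t^3 dt).
Inner integral in s: integral_{-1}^{1} s^3 ds = (1^4 - (-1)^4)/4
  = 0.
Inner integral in t: integral_{-1}^{1} t^3 dt = (1^4 - (-1)^4)/4
  = 0.
Product: (0) * (0) = 0.

0


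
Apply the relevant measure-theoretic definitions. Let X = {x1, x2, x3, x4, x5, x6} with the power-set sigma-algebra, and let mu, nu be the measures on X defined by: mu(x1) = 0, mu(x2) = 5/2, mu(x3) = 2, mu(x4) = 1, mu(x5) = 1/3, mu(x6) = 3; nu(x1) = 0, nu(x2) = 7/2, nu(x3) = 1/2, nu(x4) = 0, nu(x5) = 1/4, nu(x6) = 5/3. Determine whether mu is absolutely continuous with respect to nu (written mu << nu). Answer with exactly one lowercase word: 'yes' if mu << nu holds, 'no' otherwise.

mu << nu means: every nu-null measurable set is also mu-null; equivalently, for every atom x, if nu({x}) = 0 then mu({x}) = 0.
Checking each atom:
  x1: nu = 0, mu = 0 -> consistent with mu << nu.
  x2: nu = 7/2 > 0 -> no constraint.
  x3: nu = 1/2 > 0 -> no constraint.
  x4: nu = 0, mu = 1 > 0 -> violates mu << nu.
  x5: nu = 1/4 > 0 -> no constraint.
  x6: nu = 5/3 > 0 -> no constraint.
The atom(s) x4 violate the condition (nu = 0 but mu > 0). Therefore mu is NOT absolutely continuous w.r.t. nu.

no


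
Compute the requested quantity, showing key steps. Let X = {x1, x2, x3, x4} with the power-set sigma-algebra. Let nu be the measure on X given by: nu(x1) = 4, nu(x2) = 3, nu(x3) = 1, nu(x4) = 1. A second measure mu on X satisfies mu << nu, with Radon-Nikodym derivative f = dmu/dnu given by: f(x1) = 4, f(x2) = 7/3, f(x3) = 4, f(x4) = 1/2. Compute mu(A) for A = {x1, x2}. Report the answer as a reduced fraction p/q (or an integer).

By the defining property of the Radon-Nikodym derivative, for every measurable set A,
  mu(A) = integral_A f dnu.
Since nu is a discrete measure concentrated on the atoms of X, the integral over A reduces to the sum
  mu(A) = sum_{x in A} f(x) * nu({x}).
Computing each term:
  x1: f(x1) * nu(x1) = 4 * 4 = 16.
  x2: f(x2) * nu(x2) = 7/3 * 3 = 7.
Summing: mu(A) = 16 + 7 = 23.

23


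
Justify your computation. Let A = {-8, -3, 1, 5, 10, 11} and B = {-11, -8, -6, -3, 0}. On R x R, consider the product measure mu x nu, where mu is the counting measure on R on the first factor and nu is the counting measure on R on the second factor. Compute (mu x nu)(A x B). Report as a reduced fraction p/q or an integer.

For a measurable rectangle A x B, the product measure satisfies
  (mu x nu)(A x B) = mu(A) * nu(B).
  mu(A) = 6.
  nu(B) = 5.
  (mu x nu)(A x B) = 6 * 5 = 30.

30


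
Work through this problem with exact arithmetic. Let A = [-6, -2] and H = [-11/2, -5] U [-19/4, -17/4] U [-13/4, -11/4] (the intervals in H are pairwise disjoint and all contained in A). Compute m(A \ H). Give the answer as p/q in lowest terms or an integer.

The ambient interval has length m(A) = -2 - (-6) = 4.
Since the holes are disjoint and sit inside A, by finite additivity
  m(H) = sum_i (b_i - a_i), and m(A \ H) = m(A) - m(H).
Computing the hole measures:
  m(H_1) = -5 - (-11/2) = 1/2.
  m(H_2) = -17/4 - (-19/4) = 1/2.
  m(H_3) = -11/4 - (-13/4) = 1/2.
Summed: m(H) = 1/2 + 1/2 + 1/2 = 3/2.
So m(A \ H) = 4 - 3/2 = 5/2.

5/2


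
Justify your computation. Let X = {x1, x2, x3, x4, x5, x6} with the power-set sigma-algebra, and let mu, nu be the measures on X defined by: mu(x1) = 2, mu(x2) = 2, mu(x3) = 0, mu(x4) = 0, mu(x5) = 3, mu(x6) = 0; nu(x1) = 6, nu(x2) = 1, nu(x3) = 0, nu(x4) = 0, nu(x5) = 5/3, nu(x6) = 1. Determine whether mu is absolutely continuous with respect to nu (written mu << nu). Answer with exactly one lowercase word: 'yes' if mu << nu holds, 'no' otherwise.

mu << nu means: every nu-null measurable set is also mu-null; equivalently, for every atom x, if nu({x}) = 0 then mu({x}) = 0.
Checking each atom:
  x1: nu = 6 > 0 -> no constraint.
  x2: nu = 1 > 0 -> no constraint.
  x3: nu = 0, mu = 0 -> consistent with mu << nu.
  x4: nu = 0, mu = 0 -> consistent with mu << nu.
  x5: nu = 5/3 > 0 -> no constraint.
  x6: nu = 1 > 0 -> no constraint.
No atom violates the condition. Therefore mu << nu.

yes


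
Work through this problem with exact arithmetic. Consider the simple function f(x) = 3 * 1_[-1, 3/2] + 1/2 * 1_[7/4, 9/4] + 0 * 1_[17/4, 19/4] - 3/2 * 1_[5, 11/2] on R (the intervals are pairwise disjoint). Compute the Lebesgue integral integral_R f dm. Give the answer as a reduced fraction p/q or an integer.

For a simple function f = sum_i c_i * 1_{A_i} with disjoint A_i,
  integral f dm = sum_i c_i * m(A_i).
Lengths of the A_i:
  m(A_1) = 3/2 - (-1) = 5/2.
  m(A_2) = 9/4 - 7/4 = 1/2.
  m(A_3) = 19/4 - 17/4 = 1/2.
  m(A_4) = 11/2 - 5 = 1/2.
Contributions c_i * m(A_i):
  (3) * (5/2) = 15/2.
  (1/2) * (1/2) = 1/4.
  (0) * (1/2) = 0.
  (-3/2) * (1/2) = -3/4.
Total: 15/2 + 1/4 + 0 - 3/4 = 7.

7


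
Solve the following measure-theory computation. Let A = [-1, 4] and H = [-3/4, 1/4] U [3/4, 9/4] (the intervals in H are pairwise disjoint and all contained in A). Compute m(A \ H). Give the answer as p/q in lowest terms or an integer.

The ambient interval has length m(A) = 4 - (-1) = 5.
Since the holes are disjoint and sit inside A, by finite additivity
  m(H) = sum_i (b_i - a_i), and m(A \ H) = m(A) - m(H).
Computing the hole measures:
  m(H_1) = 1/4 - (-3/4) = 1.
  m(H_2) = 9/4 - 3/4 = 3/2.
Summed: m(H) = 1 + 3/2 = 5/2.
So m(A \ H) = 5 - 5/2 = 5/2.

5/2


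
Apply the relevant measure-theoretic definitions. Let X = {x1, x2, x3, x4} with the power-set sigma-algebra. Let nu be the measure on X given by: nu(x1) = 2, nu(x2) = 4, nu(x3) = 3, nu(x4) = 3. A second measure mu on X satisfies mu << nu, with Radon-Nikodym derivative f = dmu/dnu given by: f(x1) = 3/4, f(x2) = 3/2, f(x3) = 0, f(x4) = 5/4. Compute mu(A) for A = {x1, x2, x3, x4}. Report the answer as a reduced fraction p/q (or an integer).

By the defining property of the Radon-Nikodym derivative, for every measurable set A,
  mu(A) = integral_A f dnu.
Since nu is a discrete measure concentrated on the atoms of X, the integral over A reduces to the sum
  mu(A) = sum_{x in A} f(x) * nu({x}).
Computing each term:
  x1: f(x1) * nu(x1) = 3/4 * 2 = 3/2.
  x2: f(x2) * nu(x2) = 3/2 * 4 = 6.
  x3: f(x3) * nu(x3) = 0 * 3 = 0.
  x4: f(x4) * nu(x4) = 5/4 * 3 = 15/4.
Summing: mu(A) = 3/2 + 6 + 0 + 15/4 = 45/4.

45/4


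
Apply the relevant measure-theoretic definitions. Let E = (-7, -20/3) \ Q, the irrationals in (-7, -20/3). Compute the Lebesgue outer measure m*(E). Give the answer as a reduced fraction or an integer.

The interval I = (-7, -20/3) has m(I) = -20/3 - (-7) = 1/3 (endpoints are measure-zero, so open/closed/half-open agree). Write I = (I cap Q) u (I \ Q). The rationals in I are countable, so m*(I cap Q) = 0 (cover each rational by intervals whose total length is arbitrarily small). By countable subadditivity m*(I) <= m*(I cap Q) + m*(I \ Q), hence m*(I \ Q) >= m(I) = 1/3. The reverse inequality m*(I \ Q) <= m*(I) = 1/3 is trivial since (I \ Q) is a subset of I. Therefore m*(I \ Q) = 1/3.

1/3


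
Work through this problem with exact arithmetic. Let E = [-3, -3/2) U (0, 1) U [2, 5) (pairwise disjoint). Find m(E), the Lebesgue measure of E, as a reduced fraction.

For pairwise disjoint intervals, m(union_i I_i) = sum_i m(I_i),
and m is invariant under swapping open/closed endpoints (single points have measure 0).
So m(E) = sum_i (b_i - a_i).
  I_1 has length -3/2 - (-3) = 3/2.
  I_2 has length 1 - 0 = 1.
  I_3 has length 5 - 2 = 3.
Summing:
  m(E) = 3/2 + 1 + 3 = 11/2.

11/2


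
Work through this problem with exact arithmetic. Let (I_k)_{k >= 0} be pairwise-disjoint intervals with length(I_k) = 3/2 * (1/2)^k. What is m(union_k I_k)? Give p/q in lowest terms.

By countable additivity of the Lebesgue measure on pairwise disjoint measurable sets,
  m(union_{k >= 0} I_k) = sum_{k >= 0} m(I_k) = sum_{k >= 0} a * r^k,
  with a = 3/2 and r = 1/2.
Since 0 < r = 1/2 < 1, the geometric series converges:
  sum_{k >= 0} a * r^k = a / (1 - r).
  = 3/2 / (1 - 1/2)
  = 3/2 / (1/2)
  = 3.

3


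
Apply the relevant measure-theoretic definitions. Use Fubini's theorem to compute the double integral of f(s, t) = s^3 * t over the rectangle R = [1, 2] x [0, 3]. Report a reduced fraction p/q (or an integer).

f(s, t) is a tensor product of a function of s and a function of t, and both factors are bounded continuous (hence Lebesgue integrable) on the rectangle, so Fubini's theorem applies:
  integral_R f d(m x m) = (integral_a1^b1 s^3 ds) * (integral_a2^b2 t dt).
Inner integral in s: integral_{1}^{2} s^3 ds = (2^4 - 1^4)/4
  = 15/4.
Inner integral in t: integral_{0}^{3} t dt = (3^2 - 0^2)/2
  = 9/2.
Product: (15/4) * (9/2) = 135/8.

135/8


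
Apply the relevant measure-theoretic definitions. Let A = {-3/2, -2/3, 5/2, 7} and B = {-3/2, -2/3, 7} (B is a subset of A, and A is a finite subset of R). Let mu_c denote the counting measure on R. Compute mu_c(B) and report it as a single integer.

Counting measure assigns mu_c(E) = |E| (number of elements) when E is finite.
B has 3 element(s), so mu_c(B) = 3.

3


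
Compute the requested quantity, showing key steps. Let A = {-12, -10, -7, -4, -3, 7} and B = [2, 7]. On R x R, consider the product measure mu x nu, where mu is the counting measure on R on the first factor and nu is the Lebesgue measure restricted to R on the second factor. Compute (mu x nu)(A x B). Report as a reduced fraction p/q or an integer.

For a measurable rectangle A x B, the product measure satisfies
  (mu x nu)(A x B) = mu(A) * nu(B).
  mu(A) = 6.
  nu(B) = 5.
  (mu x nu)(A x B) = 6 * 5 = 30.

30


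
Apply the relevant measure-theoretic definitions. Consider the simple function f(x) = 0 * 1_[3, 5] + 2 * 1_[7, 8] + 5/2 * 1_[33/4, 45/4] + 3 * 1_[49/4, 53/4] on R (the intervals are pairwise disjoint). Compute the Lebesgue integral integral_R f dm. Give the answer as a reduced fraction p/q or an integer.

For a simple function f = sum_i c_i * 1_{A_i} with disjoint A_i,
  integral f dm = sum_i c_i * m(A_i).
Lengths of the A_i:
  m(A_1) = 5 - 3 = 2.
  m(A_2) = 8 - 7 = 1.
  m(A_3) = 45/4 - 33/4 = 3.
  m(A_4) = 53/4 - 49/4 = 1.
Contributions c_i * m(A_i):
  (0) * (2) = 0.
  (2) * (1) = 2.
  (5/2) * (3) = 15/2.
  (3) * (1) = 3.
Total: 0 + 2 + 15/2 + 3 = 25/2.

25/2


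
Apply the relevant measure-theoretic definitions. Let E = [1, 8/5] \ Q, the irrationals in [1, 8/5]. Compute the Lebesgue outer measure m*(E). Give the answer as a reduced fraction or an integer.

The interval I = [1, 8/5] has m(I) = 8/5 - 1 = 3/5 (endpoints are measure-zero, so open/closed/half-open agree). Write I = (I cap Q) u (I \ Q). The rationals in I are countable, so m*(I cap Q) = 0 (cover each rational by intervals whose total length is arbitrarily small). By countable subadditivity m*(I) <= m*(I cap Q) + m*(I \ Q), hence m*(I \ Q) >= m(I) = 3/5. The reverse inequality m*(I \ Q) <= m*(I) = 3/5 is trivial since (I \ Q) is a subset of I. Therefore m*(I \ Q) = 3/5.

3/5


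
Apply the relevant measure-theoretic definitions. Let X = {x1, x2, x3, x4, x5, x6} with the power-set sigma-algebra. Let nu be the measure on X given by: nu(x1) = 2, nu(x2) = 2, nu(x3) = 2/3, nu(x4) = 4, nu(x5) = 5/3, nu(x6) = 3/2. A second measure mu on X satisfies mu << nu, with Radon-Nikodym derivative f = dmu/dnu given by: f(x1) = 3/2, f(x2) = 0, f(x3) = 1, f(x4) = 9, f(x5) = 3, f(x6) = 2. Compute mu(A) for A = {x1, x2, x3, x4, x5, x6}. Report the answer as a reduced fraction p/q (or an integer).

By the defining property of the Radon-Nikodym derivative, for every measurable set A,
  mu(A) = integral_A f dnu.
Since nu is a discrete measure concentrated on the atoms of X, the integral over A reduces to the sum
  mu(A) = sum_{x in A} f(x) * nu({x}).
Computing each term:
  x1: f(x1) * nu(x1) = 3/2 * 2 = 3.
  x2: f(x2) * nu(x2) = 0 * 2 = 0.
  x3: f(x3) * nu(x3) = 1 * 2/3 = 2/3.
  x4: f(x4) * nu(x4) = 9 * 4 = 36.
  x5: f(x5) * nu(x5) = 3 * 5/3 = 5.
  x6: f(x6) * nu(x6) = 2 * 3/2 = 3.
Summing: mu(A) = 3 + 0 + 2/3 + 36 + 5 + 3 = 143/3.

143/3


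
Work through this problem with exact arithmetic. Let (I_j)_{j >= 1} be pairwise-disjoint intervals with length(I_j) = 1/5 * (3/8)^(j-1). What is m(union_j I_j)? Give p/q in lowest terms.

By countable additivity of the Lebesgue measure on pairwise disjoint measurable sets,
  m(union_{j >= 1} I_j) = sum_{j >= 1} m(I_j) = sum_{j >= 1} a * r^(j-1),
  with a = 1/5 and r = 3/8.
Since 0 < r = 3/8 < 1, the geometric series converges:
  sum_{j >= 1} a * r^(j-1) = a / (1 - r).
  = 1/5 / (1 - 3/8)
  = 1/5 / (5/8)
  = 8/25.

8/25


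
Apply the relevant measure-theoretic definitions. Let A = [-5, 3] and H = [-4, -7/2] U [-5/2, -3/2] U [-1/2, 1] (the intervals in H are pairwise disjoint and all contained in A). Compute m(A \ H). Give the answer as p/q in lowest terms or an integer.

The ambient interval has length m(A) = 3 - (-5) = 8.
Since the holes are disjoint and sit inside A, by finite additivity
  m(H) = sum_i (b_i - a_i), and m(A \ H) = m(A) - m(H).
Computing the hole measures:
  m(H_1) = -7/2 - (-4) = 1/2.
  m(H_2) = -3/2 - (-5/2) = 1.
  m(H_3) = 1 - (-1/2) = 3/2.
Summed: m(H) = 1/2 + 1 + 3/2 = 3.
So m(A \ H) = 8 - 3 = 5.

5


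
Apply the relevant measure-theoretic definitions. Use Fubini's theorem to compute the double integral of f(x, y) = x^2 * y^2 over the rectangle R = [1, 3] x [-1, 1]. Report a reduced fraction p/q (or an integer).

f(x, y) is a tensor product of a function of x and a function of y, and both factors are bounded continuous (hence Lebesgue integrable) on the rectangle, so Fubini's theorem applies:
  integral_R f d(m x m) = (integral_a1^b1 x^2 dx) * (integral_a2^b2 y^2 dy).
Inner integral in x: integral_{1}^{3} x^2 dx = (3^3 - 1^3)/3
  = 26/3.
Inner integral in y: integral_{-1}^{1} y^2 dy = (1^3 - (-1)^3)/3
  = 2/3.
Product: (26/3) * (2/3) = 52/9.

52/9


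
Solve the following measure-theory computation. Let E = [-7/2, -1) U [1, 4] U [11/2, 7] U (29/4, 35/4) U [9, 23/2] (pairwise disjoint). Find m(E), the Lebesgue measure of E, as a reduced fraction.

For pairwise disjoint intervals, m(union_i I_i) = sum_i m(I_i),
and m is invariant under swapping open/closed endpoints (single points have measure 0).
So m(E) = sum_i (b_i - a_i).
  I_1 has length -1 - (-7/2) = 5/2.
  I_2 has length 4 - 1 = 3.
  I_3 has length 7 - 11/2 = 3/2.
  I_4 has length 35/4 - 29/4 = 3/2.
  I_5 has length 23/2 - 9 = 5/2.
Summing:
  m(E) = 5/2 + 3 + 3/2 + 3/2 + 5/2 = 11.

11


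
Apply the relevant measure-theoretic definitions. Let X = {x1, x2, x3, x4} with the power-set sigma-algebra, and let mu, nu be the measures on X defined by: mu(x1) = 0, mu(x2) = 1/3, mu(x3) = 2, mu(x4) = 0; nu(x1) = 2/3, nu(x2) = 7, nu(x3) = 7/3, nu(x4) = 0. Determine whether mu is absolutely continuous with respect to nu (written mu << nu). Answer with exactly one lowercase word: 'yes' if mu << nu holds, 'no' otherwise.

mu << nu means: every nu-null measurable set is also mu-null; equivalently, for every atom x, if nu({x}) = 0 then mu({x}) = 0.
Checking each atom:
  x1: nu = 2/3 > 0 -> no constraint.
  x2: nu = 7 > 0 -> no constraint.
  x3: nu = 7/3 > 0 -> no constraint.
  x4: nu = 0, mu = 0 -> consistent with mu << nu.
No atom violates the condition. Therefore mu << nu.

yes


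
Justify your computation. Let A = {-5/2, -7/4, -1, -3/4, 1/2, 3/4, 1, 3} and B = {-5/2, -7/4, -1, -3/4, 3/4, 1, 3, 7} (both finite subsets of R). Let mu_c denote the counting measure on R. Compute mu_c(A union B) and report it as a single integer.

Counting measure on a finite set equals cardinality. By inclusion-exclusion, |A union B| = |A| + |B| - |A cap B|.
|A| = 8, |B| = 8, |A cap B| = 7.
So mu_c(A union B) = 8 + 8 - 7 = 9.

9


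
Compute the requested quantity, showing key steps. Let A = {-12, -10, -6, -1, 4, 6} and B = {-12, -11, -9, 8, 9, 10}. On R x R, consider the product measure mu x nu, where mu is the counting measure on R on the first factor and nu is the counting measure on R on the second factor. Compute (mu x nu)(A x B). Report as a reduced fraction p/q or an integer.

For a measurable rectangle A x B, the product measure satisfies
  (mu x nu)(A x B) = mu(A) * nu(B).
  mu(A) = 6.
  nu(B) = 6.
  (mu x nu)(A x B) = 6 * 6 = 36.

36


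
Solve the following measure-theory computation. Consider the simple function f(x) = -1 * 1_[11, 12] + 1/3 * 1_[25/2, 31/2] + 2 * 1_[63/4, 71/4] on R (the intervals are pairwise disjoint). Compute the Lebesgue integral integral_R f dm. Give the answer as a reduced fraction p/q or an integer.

For a simple function f = sum_i c_i * 1_{A_i} with disjoint A_i,
  integral f dm = sum_i c_i * m(A_i).
Lengths of the A_i:
  m(A_1) = 12 - 11 = 1.
  m(A_2) = 31/2 - 25/2 = 3.
  m(A_3) = 71/4 - 63/4 = 2.
Contributions c_i * m(A_i):
  (-1) * (1) = -1.
  (1/3) * (3) = 1.
  (2) * (2) = 4.
Total: -1 + 1 + 4 = 4.

4


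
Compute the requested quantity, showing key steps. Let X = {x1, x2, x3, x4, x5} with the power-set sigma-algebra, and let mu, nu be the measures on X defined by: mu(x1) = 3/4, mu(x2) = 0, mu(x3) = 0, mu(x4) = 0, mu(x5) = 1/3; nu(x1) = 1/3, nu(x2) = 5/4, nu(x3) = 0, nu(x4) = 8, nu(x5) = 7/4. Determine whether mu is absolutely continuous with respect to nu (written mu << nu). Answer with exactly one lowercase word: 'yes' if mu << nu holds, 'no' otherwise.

mu << nu means: every nu-null measurable set is also mu-null; equivalently, for every atom x, if nu({x}) = 0 then mu({x}) = 0.
Checking each atom:
  x1: nu = 1/3 > 0 -> no constraint.
  x2: nu = 5/4 > 0 -> no constraint.
  x3: nu = 0, mu = 0 -> consistent with mu << nu.
  x4: nu = 8 > 0 -> no constraint.
  x5: nu = 7/4 > 0 -> no constraint.
No atom violates the condition. Therefore mu << nu.

yes
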